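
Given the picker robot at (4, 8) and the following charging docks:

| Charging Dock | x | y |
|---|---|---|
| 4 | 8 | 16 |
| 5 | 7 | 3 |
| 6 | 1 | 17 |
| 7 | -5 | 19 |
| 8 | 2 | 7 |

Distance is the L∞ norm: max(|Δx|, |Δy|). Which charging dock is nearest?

Distances from (4, 8):
4: max(|4|, |8|) = 8
5: max(|3|, |-5|) = 5
6: max(|-3|, |9|) = 9
7: max(|-9|, |11|) = 11
8: max(|-2|, |-1|) = 2
Minimum: 8 at 2.

8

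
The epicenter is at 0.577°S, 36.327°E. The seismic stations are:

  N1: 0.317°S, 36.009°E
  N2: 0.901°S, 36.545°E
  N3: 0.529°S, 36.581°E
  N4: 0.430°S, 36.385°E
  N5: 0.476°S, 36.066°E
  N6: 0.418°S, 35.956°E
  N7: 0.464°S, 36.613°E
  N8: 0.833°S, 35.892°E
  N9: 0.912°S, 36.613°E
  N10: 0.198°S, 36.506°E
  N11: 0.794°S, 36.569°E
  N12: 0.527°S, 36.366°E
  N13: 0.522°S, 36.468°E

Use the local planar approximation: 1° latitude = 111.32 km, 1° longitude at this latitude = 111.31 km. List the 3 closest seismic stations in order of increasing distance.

Distances from 0.577°S, 36.327°E:
N1: 45.723 km
N2: 43.471 km
N3: 28.773 km
N4: 17.592 km
N5: 31.152 km
N6: 44.929 km
N7: 34.230 km
N8: 56.184 km
N9: 49.032 km
N10: 46.658 km
N11: 36.182 km
N12: 7.059 km
N13: 16.847 km
Sorted: N12 (7.059 km) < N13 (16.847 km) < N4 (17.592 km) < N3 (28.773 km) < N5 (31.152 km) < …

N12, N13, N4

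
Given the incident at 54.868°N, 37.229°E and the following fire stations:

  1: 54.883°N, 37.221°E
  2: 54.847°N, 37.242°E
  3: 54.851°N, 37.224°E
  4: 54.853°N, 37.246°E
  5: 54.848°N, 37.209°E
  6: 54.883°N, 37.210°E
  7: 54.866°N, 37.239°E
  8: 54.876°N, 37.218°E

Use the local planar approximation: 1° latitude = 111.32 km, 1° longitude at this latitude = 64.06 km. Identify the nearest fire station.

7

Distances from 54.868°N, 37.229°E:
1: √((0.015·111.32)² + (-0.008·64.06)²) = √(2.78823 + 0.26264) = 1.747 km
2: √((-0.021·111.32)² + (0.013·64.06)²) = √(5.46493 + 0.69352) = 2.482 km
3: √((-0.017·111.32)² + (-0.005·64.06)²) = √(3.58133 + 0.10259) = 1.919 km
4: √((-0.015·111.32)² + (0.017·64.06)²) = √(2.78823 + 1.18596) = 1.994 km
5: √((-0.020·111.32)² + (-0.020·64.06)²) = √(4.95686 + 1.64147) = 2.569 km
6: √((0.015·111.32)² + (-0.019·64.06)²) = √(2.78823 + 1.48143) = 2.066 km
7: √((-0.002·111.32)² + (0.010·64.06)²) = √(0.04957 + 0.41037) = 0.678 km
8: √((0.008·111.32)² + (-0.011·64.06)²) = √(0.79310 + 0.49655) = 1.136 km
Minimum: 7 at 0.678 km.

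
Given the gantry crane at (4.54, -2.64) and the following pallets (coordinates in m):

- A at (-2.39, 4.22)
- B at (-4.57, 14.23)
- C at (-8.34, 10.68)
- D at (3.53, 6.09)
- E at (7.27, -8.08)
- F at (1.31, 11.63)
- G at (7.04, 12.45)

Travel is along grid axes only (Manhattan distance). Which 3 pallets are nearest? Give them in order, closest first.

Distances from (4.54, -2.64):
A: |-6.93| + |6.86| = 6.93 + 6.86 = 13.79 m
B: |-9.11| + |16.87| = 9.11 + 16.87 = 25.98 m
C: |-12.88| + |13.32| = 12.88 + 13.32 = 26.20 m
D: |-1.01| + |8.73| = 1.01 + 8.73 = 9.74 m
E: |2.73| + |-5.44| = 2.73 + 5.44 = 8.17 m
F: |-3.23| + |14.27| = 3.23 + 14.27 = 17.50 m
G: |2.50| + |15.09| = 2.50 + 15.09 = 17.59 m
Sorted: E (8.17 m) < D (9.74 m) < A (13.79 m) < F (17.50 m) < G (17.59 m) < …

E, D, A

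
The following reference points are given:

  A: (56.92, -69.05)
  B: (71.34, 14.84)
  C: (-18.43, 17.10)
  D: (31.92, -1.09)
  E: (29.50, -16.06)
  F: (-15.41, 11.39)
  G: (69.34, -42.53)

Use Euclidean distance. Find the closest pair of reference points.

C and F

Pairwise distances:
C–F: 6.46
D–E: 15.16
A–G: 29.28
B–D: 42.52
E–G: 47.83
D–F: 48.95
B–E: 52.01
E–F: 52.63
C–D: 53.54
D–G: 55.83
B–G: 57.40
C–E: 58.28
A–E: 59.66
A–D: 72.41
A–B: 85.12
B–F: 86.82
B–C: 89.80
F–G: 100.45
C–G: 106.11
A–F: 108.18
A–C: 114.45
Closest pair: C–F at 6.46.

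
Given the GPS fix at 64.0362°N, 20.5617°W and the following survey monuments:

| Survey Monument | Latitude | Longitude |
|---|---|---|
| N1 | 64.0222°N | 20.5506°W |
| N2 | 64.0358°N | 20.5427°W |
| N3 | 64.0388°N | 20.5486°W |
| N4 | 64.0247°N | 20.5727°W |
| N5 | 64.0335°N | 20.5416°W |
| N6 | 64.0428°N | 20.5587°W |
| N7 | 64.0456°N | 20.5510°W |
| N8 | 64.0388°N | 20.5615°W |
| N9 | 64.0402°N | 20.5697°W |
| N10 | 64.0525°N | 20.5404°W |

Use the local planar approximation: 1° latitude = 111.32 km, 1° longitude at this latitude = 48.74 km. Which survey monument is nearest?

N8

Distances from 64.0362°N, 20.5617°W:
N1: √((-0.0140·111.32)² + (0.0111·48.74)²) = √(2.428860 + 0.292696) = 1.6497 km
N2: √((-0.0004·111.32)² + (0.0190·48.74)²) = √(0.001983 + 0.857587) = 0.9271 km
N3: √((0.0026·111.32)² + (0.0131·48.74)²) = √(0.083771 + 0.407675) = 0.7010 km
N4: √((-0.0115·111.32)² + (-0.0110·48.74)²) = √(1.638861 + 0.287446) = 1.3879 km
N5: √((-0.0027·111.32)² + (0.0201·48.74)²) = √(0.090339 + 0.959761) = 1.0247 km
N6: √((0.0066·111.32)² + (0.0030·48.74)²) = √(0.539802 + 0.021380) = 0.7491 km
N7: √((0.0094·111.32)² + (0.0107·48.74)²) = √(1.094970 + 0.271981) = 1.1692 km
N8: √((0.0026·111.32)² + (0.0002·48.74)²) = √(0.083771 + 0.000095) = 0.2896 km
N9: √((0.0040·111.32)² + (-0.0080·48.74)²) = √(0.198274 + 0.152038) = 0.5919 km
N10: √((0.0163·111.32)² + (0.0213·48.74)²) = √(3.292468 + 1.077780) = 2.0905 km
Minimum: N8 at 0.2896 km.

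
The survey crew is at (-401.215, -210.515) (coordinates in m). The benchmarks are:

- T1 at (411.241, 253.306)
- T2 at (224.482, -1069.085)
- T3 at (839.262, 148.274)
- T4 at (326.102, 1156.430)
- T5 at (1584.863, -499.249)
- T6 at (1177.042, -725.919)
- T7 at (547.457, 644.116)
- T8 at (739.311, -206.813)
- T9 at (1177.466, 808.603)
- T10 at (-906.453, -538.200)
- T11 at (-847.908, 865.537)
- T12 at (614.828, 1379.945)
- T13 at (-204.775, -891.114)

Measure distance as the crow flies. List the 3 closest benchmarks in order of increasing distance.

T10, T13, T1

Distances from (-401.215, -210.515):
T1: √((812.456)² + (463.821)²) = √(660084.75194 + 215129.92004) = 935.529 m
T2: √((625.697)² + (-858.570)²) = √(391496.73581 + 737142.44490) = 1062.374 m
T3: √((1240.477)² + (358.789)²) = √(1538783.18753 + 128729.54652) = 1291.322 m
T4: √((727.317)² + (1366.945)²) = √(528990.01849 + 1868538.63303) = 1548.396 m
T5: √((1986.078)² + (-288.734)²) = √(3944505.82208 + 83367.32276) = 2006.956 m
T6: √((1578.257)² + (-515.404)²) = √(2490895.15805 + 265641.28322) = 1660.282 m
T7: √((948.672)² + (854.631)²) = √(899978.56358 + 730394.14616) = 1276.860 m
T8: √((1140.526)² + (3.702)²) = √(1300799.55668 + 13.70480) = 1140.532 m
T9: √((1578.681)² + (1019.118)²) = √(2492233.69976 + 1038601.49792) = 1879.052 m
T10: √((-505.238)² + (-327.685)²) = √(255265.43664 + 107377.45923) = 602.198 m
T11: √((-446.693)² + (1076.052)²) = √(199534.63625 + 1157887.90670) = 1165.085 m
T12: √((1016.043)² + (1590.460)²) = √(1032343.37785 + 2529563.01160) = 1887.301 m
T13: √((196.440)² + (-680.599)²) = √(38588.67360 + 463214.99880) = 708.381 m
Sorted: T10 (602.198 m) < T13 (708.381 m) < T1 (935.529 m) < T2 (1062.374 m) < T8 (1140.532 m) < …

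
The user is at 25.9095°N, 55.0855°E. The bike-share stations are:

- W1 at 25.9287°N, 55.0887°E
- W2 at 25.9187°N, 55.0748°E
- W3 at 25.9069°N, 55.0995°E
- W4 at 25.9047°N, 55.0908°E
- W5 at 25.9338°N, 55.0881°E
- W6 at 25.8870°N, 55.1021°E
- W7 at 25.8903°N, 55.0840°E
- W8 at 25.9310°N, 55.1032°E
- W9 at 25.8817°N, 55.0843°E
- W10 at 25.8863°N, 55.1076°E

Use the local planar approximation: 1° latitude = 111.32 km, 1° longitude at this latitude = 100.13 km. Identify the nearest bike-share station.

W4

Distances from 25.9095°N, 55.0855°E:
W1: √((0.0192·111.32)² + (0.0032·100.13)²) = √(4.568239 + 0.102666) = 2.1612 km
W2: √((0.0092·111.32)² + (-0.0107·100.13)²) = √(1.048871 + 1.147879) = 1.4821 km
W3: √((-0.0026·111.32)² + (0.0140·100.13)²) = √(0.083771 + 1.965099) = 1.4314 km
W4: √((-0.0048·111.32)² + (0.0053·100.13)²) = √(0.285515 + 0.281631) = 0.7531 km
W5: √((0.0243·111.32)² + (0.0026·100.13)²) = √(7.317436 + 0.067776) = 2.7176 km
W6: √((-0.0225·111.32)² + (0.0166·100.13)²) = √(6.273522 + 2.762769) = 3.0060 km
W7: √((-0.0192·111.32)² + (-0.0015·100.13)²) = √(4.568239 + 0.022559) = 2.1426 km
W8: √((0.0215·111.32)² + (0.0177·100.13)²) = √(5.728268 + 3.141051) = 2.9781 km
W9: √((-0.0278·111.32)² + (-0.0012·100.13)²) = √(9.577143 + 0.014437) = 3.0970 km
W10: √((-0.0232·111.32)² + (0.0221·100.13)²) = √(6.669947 + 4.896807) = 3.4010 km
Minimum: W4 at 0.7531 km.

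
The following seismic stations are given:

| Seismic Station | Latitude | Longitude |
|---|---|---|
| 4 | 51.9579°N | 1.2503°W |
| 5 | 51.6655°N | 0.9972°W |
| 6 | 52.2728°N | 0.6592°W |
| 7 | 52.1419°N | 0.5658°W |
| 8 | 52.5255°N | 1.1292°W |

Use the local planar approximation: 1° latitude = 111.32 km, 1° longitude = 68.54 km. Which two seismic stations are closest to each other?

6 and 7

Pairwise distances:
4–5: 36.8841 km
4–6: 53.5744 km
4–7: 51.1920 km
4–8: 63.7281 km
5–6: 71.4638 km
5–7: 60.7187 km
5–8: 96.1617 km
6–7: 15.9160 km
6–8: 42.7675 km
7–8: 57.5729 km
Closest pair: 6–7 at 15.9160 km.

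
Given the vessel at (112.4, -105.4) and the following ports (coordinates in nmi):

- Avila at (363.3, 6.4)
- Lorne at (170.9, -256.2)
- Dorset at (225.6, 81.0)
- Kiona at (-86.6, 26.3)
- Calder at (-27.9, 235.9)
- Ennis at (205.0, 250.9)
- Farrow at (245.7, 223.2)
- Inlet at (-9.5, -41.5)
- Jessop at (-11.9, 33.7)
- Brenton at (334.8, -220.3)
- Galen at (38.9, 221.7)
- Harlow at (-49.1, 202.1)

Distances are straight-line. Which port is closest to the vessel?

Distances from (112.4, -105.4):
Avila: 274.7 nmi
Lorne: 161.7 nmi
Dorset: 218.1 nmi
Kiona: 238.6 nmi
Calder: 369.0 nmi
Ennis: 368.1 nmi
Farrow: 354.6 nmi
Inlet: 137.6 nmi
Jessop: 186.5 nmi
Brenton: 250.3 nmi
Galen: 335.3 nmi
Harlow: 347.3 nmi
Minimum: Inlet at 137.6 nmi.

Inlet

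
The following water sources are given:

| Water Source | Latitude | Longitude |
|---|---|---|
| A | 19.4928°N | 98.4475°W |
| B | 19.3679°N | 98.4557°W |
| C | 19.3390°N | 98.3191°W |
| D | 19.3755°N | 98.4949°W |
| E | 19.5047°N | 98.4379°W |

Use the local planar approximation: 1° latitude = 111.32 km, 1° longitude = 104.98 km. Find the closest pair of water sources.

Pairwise distances:
A–B: √((-0.1249·111.32)² + (-0.0082·104.98)²) = √(193.317545 + 0.741039) = 13.9305 km
A–C: √((-0.1538·111.32)² + (0.1284·104.98)²) = √(293.129189 + 181.695087) = 21.7905 km
A–D: √((-0.1173·111.32)² + (-0.0474·104.98)²) = √(170.507081 + 24.761094) = 13.9738 km
A–E: √((0.0119·111.32)² + (0.0096·104.98)²) = √(1.754851 + 1.015677) = 1.6645 km
B–C: √((-0.0289·111.32)² + (0.1366·104.98)²) = √(10.350041 + 205.643286) = 14.6967 km
B–D: √((0.0076·111.32)² + (-0.0392·104.98)²) = √(0.715770 + 16.935003) = 4.2013 km
B–E: √((0.1368·111.32)² + (0.0178·104.98)²) = √(231.909527 + 3.491830) = 15.3428 km
C–D: √((0.0365·111.32)² + (-0.1758·104.98)²) = √(16.509432 + 340.604890) = 18.8975 km
C–E: √((0.1657·111.32)² + (-0.1188·104.98)²) = √(340.244734 + 155.541405) = 22.2663 km
D–E: √((0.1292·111.32)² + (0.0570·104.98)²) = √(206.857572 + 35.806580) = 15.5777 km
Closest pair: A–E at 1.6645 km.

A and E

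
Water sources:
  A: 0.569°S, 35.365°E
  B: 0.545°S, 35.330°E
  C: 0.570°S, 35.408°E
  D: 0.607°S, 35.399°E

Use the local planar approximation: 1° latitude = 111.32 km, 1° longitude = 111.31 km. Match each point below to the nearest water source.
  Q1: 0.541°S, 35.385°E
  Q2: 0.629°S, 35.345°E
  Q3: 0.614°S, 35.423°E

Q1→A; Q2→D; Q3→D

Q1 at 0.541°S, 35.385°E:
  A: √((-0.028·111.32)² + (-0.020·111.31)²) = √(9.71544 + 4.95597) = 3.830 km
  B: √((-0.004·111.32)² + (-0.055·111.31)²) = √(0.19827 + 37.47950) = 6.138 km
  C: √((-0.029·111.32)² + (0.023·111.31)²) = √(10.42179 + 6.55427) = 4.120 km
  D: √((-0.066·111.32)² + (0.014·111.31)²) = √(53.98017 + 2.42842) = 7.511 km
  → nearest: A (3.830 km)
Q2 at 0.629°S, 35.345°E:
  A: √((0.060·111.32)² + (0.020·111.31)²) = √(44.61171 + 4.95597) = 7.040 km
  B: √((0.084·111.32)² + (-0.015·111.31)²) = √(87.43896 + 2.78773) = 9.499 km
  C: √((0.059·111.32)² + (0.063·111.31)²) = √(43.13705 + 49.17558) = 9.608 km
  D: √((0.022·111.32)² + (0.054·111.31)²) = √(5.99780 + 36.12900) = 6.491 km
  → nearest: D (6.491 km)
Q3 at 0.614°S, 35.423°E:
  A: √((0.045·111.32)² + (-0.058·111.31)²) = √(25.09409 + 41.67968) = 8.172 km
  B: √((0.069·111.32)² + (-0.093·111.31)²) = √(58.99899 + 107.16038) = 12.890 km
  C: √((0.044·111.32)² + (-0.015·111.31)²) = √(23.99119 + 2.78773) = 5.175 km
  D: √((0.007·111.32)² + (-0.024·111.31)²) = √(0.60721 + 7.13659) = 2.783 km
  → nearest: D (2.783 km)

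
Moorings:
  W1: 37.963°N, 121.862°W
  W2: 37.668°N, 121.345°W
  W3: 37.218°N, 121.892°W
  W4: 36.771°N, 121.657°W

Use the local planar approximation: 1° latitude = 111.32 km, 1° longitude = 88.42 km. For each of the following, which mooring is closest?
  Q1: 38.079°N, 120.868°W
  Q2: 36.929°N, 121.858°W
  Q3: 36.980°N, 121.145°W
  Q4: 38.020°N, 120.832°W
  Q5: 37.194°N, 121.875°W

Q1→W2; Q2→W4; Q3→W4; Q4→W2; Q5→W3

Q1 at 38.079°N, 120.868°W:
  W1: √((-0.116·111.32)² + (-0.994·88.42)²) = √(166.74867 + 7724.56069) = 88.833 km
  W2: √((-0.411·111.32)² + (-0.477·88.42)²) = √(2093.29309 + 1778.84366) = 62.226 km
  W3: √((-0.861·111.32)² + (-1.024·88.42)²) = √(9186.55540 + 8197.86825) = 131.850 km
  W4: √((-1.308·111.32)² + (-0.789·88.42)²) = √(21201.27032 + 4866.92919) = 161.456 km
  → nearest: W2 (62.226 km)
Q2 at 36.929°N, 121.858°W:
  W1: √((1.034·111.32)² + (-0.004·88.42)²) = √(13249.13340 + 0.12509) = 115.105 km
  W2: √((0.739·111.32)² + (0.513·88.42)²) = √(6767.60920 + 2057.48061) = 93.942 km
  W3: √((0.289·111.32)² + (-0.034·88.42)²) = √(1035.00413 + 9.03772) = 32.312 km
  W4: √((-0.158·111.32)² + (0.201·88.42)²) = √(309.35744 + 315.85891) = 25.004 km
  → nearest: W4 (25.004 km)
Q3 at 36.980°N, 121.145°W:
  W1: √((0.983·111.32)² + (-0.717·88.42)²) = √(11974.39089 + 4019.19736) = 126.466 km
  W2: √((0.688·111.32)² + (-0.200·88.42)²) = √(5865.74625 + 312.72386) = 78.603 km
  W3: √((0.238·111.32)² + (-0.747·88.42)²) = √(701.94051 + 4362.56815) = 71.165 km
  W4: √((-0.209·111.32)² + (-0.512·88.42)²) = √(541.30117 + 2049.46706) = 50.900 km
  → nearest: W4 (50.900 km)
Q4 at 38.020°N, 120.832°W:
  W1: √((-0.057·111.32)² + (-1.030·88.42)²) = √(40.26207 + 8294.21847) = 91.293 km
  W2: √((-0.352·111.32)² + (-0.513·88.42)²) = √(1535.43601 + 2057.48061) = 59.941 km
  W3: √((-0.802·111.32)² + (-1.060·88.42)²) = √(7970.67556 + 8784.41312) = 129.441 km
  W4: √((-1.249·111.32)² + (-0.825·88.42)²) = √(19331.75454 + 5321.19186) = 157.013 km
  → nearest: W2 (59.941 km)
Q5 at 37.194°N, 121.875°W:
  W1: √((0.769·111.32)² + (0.013·88.42)²) = √(7328.22972 + 1.32126) = 85.613 km
  W2: √((0.474·111.32)² + (0.530·88.42)²) = √(2784.21699 + 2196.10328) = 70.571 km
  W3: √((0.024·111.32)² + (-0.017·88.42)²) = √(7.13787 + 2.25943) = 3.066 km
  W4: √((-0.423·111.32)² + (0.218·88.42)²) = √(2217.31365 + 371.54721) = 50.881 km
  → nearest: W3 (3.066 km)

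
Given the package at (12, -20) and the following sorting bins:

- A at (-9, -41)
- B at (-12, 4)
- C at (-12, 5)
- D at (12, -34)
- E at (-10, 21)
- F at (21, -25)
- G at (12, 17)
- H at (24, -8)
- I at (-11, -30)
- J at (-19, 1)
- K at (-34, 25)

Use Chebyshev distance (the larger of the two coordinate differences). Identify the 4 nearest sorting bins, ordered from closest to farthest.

F, H, D, A

Distances from (12, -20):
A: max(|-21|, |-21|) = 21
B: max(|-24|, |24|) = 24
C: max(|-24|, |25|) = 25
D: max(|0|, |-14|) = 14
E: max(|-22|, |41|) = 41
F: max(|9|, |-5|) = 9
G: max(|0|, |37|) = 37
H: max(|12|, |12|) = 12
I: max(|-23|, |-10|) = 23
J: max(|-31|, |21|) = 31
K: max(|-46|, |45|) = 46
Sorted: F (9) < H (12) < D (14) < A (21) < I (23) < B (24) < …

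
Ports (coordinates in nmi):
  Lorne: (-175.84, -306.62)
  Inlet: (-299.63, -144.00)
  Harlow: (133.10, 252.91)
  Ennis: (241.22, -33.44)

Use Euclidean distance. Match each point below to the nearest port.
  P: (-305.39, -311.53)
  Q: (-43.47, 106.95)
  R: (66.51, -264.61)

P→Lorne; Q→Harlow; R→Lorne

P at (-305.39, -311.53):
  Lorne: 129.64 nmi
  Inlet: 167.63 nmi
  Harlow: 714.75 nmi
  Ennis: 613.28 nmi
  → nearest: Lorne (129.64 nmi)
Q at (-43.47, 106.95):
  Lorne: 434.24 nmi
  Inlet: 358.60 nmi
  Harlow: 229.09 nmi
  Ennis: 317.42 nmi
  → nearest: Harlow (229.09 nmi)
R at (66.51, -264.61):
  Lorne: 245.96 nmi
  Inlet: 385.49 nmi
  Harlow: 521.79 nmi
  Ennis: 289.76 nmi
  → nearest: Lorne (245.96 nmi)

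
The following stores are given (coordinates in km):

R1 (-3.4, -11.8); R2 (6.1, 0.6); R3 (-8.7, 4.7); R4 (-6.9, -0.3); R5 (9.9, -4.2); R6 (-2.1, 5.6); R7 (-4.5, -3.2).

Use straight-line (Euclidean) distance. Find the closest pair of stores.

Pairwise distances:
R4–R7: 3.8 km
R3–R4: 5.3 km
R2–R5: 6.1 km
R3–R6: 6.7 km
R4–R6: 7.6 km
R1–R7: 8.7 km
R3–R7: 8.9 km
R6–R7: 9.1 km
R2–R6: 9.6 km
R2–R7: 11.3 km
R1–R4: 12.0 km
R2–R4: 13.0 km
R5–R7: 14.4 km
R1–R5: 15.3 km
R2–R3: 15.4 km
R5–R6: 15.5 km
R1–R2: 15.6 km
R4–R5: 17.2 km
R1–R3: 17.3 km
R1–R6: 17.4 km
R3–R5: 20.6 km
Closest pair: R4–R7 at 3.8 km.

R4 and R7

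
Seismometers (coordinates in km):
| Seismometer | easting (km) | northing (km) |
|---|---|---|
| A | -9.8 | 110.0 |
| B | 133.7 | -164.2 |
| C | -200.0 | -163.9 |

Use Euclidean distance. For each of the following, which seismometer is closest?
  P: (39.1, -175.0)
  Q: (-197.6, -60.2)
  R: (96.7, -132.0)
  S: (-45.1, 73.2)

P→B; Q→C; R→B; S→A

P at (39.1, -175.0):
  A: √((-48.9)² + (285.0)²) = √(2391.210 + 81225.000) = 289.2 km
  B: √((94.6)² + (10.8)²) = √(8949.160 + 116.640) = 95.2 km
  C: √((-239.1)² + (11.1)²) = √(57168.810 + 123.210) = 239.4 km
  → nearest: B (95.2 km)
Q at (-197.6, -60.2):
  A: √((187.8)² + (170.2)²) = √(35268.840 + 28968.040) = 253.4 km
  B: √((331.3)² + (-104.0)²) = √(109759.690 + 10816.000) = 347.2 km
  C: √((-2.4)² + (-103.7)²) = √(5.760 + 10753.690) = 103.7 km
  → nearest: C (103.7 km)
R at (96.7, -132.0):
  A: √((-106.5)² + (242.0)²) = √(11342.250 + 58564.000) = 264.4 km
  B: √((37.0)² + (-32.2)²) = √(1369.000 + 1036.840) = 49.0 km
  C: √((-296.7)² + (-31.9)²) = √(88030.890 + 1017.610) = 298.4 km
  → nearest: B (49.0 km)
S at (-45.1, 73.2):
  A: √((35.3)² + (36.8)²) = √(1246.090 + 1354.240) = 51.0 km
  B: √((178.8)² + (-237.4)²) = √(31969.440 + 56358.760) = 297.2 km
  C: √((-154.9)² + (-237.1)²) = √(23994.010 + 56216.410) = 283.2 km
  → nearest: A (51.0 km)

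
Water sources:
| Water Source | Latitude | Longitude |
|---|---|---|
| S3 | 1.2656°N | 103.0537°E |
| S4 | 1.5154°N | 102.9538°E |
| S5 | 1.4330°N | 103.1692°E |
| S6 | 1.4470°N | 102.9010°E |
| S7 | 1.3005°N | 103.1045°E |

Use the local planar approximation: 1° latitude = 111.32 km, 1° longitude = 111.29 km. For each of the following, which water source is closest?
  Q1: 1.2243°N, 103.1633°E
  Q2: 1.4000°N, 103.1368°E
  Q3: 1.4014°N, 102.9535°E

Q1→S7; Q2→S5; Q3→S6

Q1 at 1.2243°N, 103.1633°E:
  S3: √((0.0413·111.32)² + (-0.1096·111.29)²) = √(21.137153 + 148.776176) = 13.0351 km
  S4: √((0.2911·111.32)² + (-0.2095·111.29)²) = √(1050.100357 + 543.601116) = 39.9212 km
  S5: √((0.2087·111.32)² + (0.0059·111.29)²) = √(539.748313 + 0.431138) = 23.2418 km
  S6: √((0.2227·111.32)² + (-0.2623·111.29)²) = √(614.591896 + 852.135907) = 38.2979 km
  S7: √((0.0762·111.32)² + (-0.0588·111.29)²) = √(71.954231 + 42.821999) = 10.7134 km
  → nearest: S7 (10.7134 km)
Q2 at 1.4000°N, 103.1368°E:
  S3: √((-0.1344·111.32)² + (-0.0831·111.29)²) = √(223.843729 + 85.529185) = 17.5890 km
  S4: √((0.1154·111.32)² + (-0.1830·111.29)²) = √(165.028143 + 414.776807) = 24.0791 km
  S5: √((0.0330·111.32)² + (0.0324·111.29)²) = √(13.495043 + 13.001765) = 5.1475 km
  S6: √((0.0470·111.32)² + (-0.2358·111.29)²) = √(27.374243 + 688.652116) = 26.7587 km
  S7: √((-0.0995·111.32)² + (-0.0323·111.29)²) = √(122.685308 + 12.921631) = 11.6450 km
  → nearest: S5 (5.1475 km)
Q3 at 1.4014°N, 102.9535°E:
  S3: √((-0.1358·111.32)² + (0.1002·111.29)²) = √(228.531429 + 124.350555) = 18.7852 km
  S4: √((0.1140·111.32)² + (0.0003·111.29)²) = √(161.048283 + 0.001115) = 12.6905 km
  S5: √((0.0316·111.32)² + (0.2157·111.29)²) = √(12.374298 + 576.252172) = 24.2616 km
  S6: √((0.0456·111.32)² + (-0.0525·111.29)²) = √(25.767725 + 34.137435) = 7.7398 km
  S7: √((-0.1009·111.32)² + (0.1510·111.29)²) = √(126.162047 + 282.400967) = 20.2129 km
  → nearest: S6 (7.7398 km)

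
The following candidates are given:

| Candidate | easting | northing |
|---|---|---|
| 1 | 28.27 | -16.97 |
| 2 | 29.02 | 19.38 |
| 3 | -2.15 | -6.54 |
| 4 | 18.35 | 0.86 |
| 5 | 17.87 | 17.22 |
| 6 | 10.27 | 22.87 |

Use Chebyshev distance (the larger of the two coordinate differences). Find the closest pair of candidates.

Pairwise distances:
1–2: 36.35
1–3: 30.42
1–4: 17.83
1–5: 34.19
1–6: 39.84
2–3: 31.17
2–4: 18.52
2–5: 11.15
2–6: 18.75
3–4: 20.50
3–5: 23.76
3–6: 29.41
4–5: 16.36
4–6: 22.01
5–6: 7.60
Closest pair: 5–6 at 7.60.

5 and 6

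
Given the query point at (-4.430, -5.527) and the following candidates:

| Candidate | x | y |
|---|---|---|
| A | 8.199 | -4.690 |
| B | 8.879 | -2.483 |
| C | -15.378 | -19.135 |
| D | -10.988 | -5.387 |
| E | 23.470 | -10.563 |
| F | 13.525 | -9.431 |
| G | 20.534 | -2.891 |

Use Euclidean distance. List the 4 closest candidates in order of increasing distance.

Distances from (-4.430, -5.527):
A: 12.657
B: 13.653
C: 17.465
D: 6.559
E: 28.351
F: 18.375
G: 25.103
Sorted: D (6.559) < A (12.657) < B (13.653) < C (17.465) < F (18.375) < G (25.103) < …

D, A, B, C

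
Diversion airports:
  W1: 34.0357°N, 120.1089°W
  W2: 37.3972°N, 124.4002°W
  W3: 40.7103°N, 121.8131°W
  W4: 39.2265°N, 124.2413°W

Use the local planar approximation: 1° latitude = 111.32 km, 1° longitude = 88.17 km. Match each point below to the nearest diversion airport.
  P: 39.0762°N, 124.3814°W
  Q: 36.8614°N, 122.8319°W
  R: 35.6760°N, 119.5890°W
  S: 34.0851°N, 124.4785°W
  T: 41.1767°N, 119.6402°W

P→W4; Q→W2; R→W1; S→W2; T→W3

P at 39.0762°N, 124.3814°W:
  W1: 675.8331 km
  W2: 186.9136 km
  W3: 290.4630 km
  W4: 20.7973 km
  → nearest: W4 (20.7973 km)
Q at 36.8614°N, 122.8319°W:
  W1: 395.7117 km
  W2: 150.5925 km
  W3: 437.7746 km
  W4: 291.1359 km
  → nearest: W2 (150.5925 km)
R at 35.6760°N, 119.5890°W:
  W1: 188.2641 km
  W2: 465.4683 km
  W3: 593.7368 km
  W4: 569.6266 km
  → nearest: W1 (188.2641 km)
S at 34.0851°N, 124.4785°W:
  W1: 385.3069 km
  W2: 368.7676 km
  W3: 774.0547 km
  W4: 572.7226 km
  → nearest: W2 (368.7676 km)
T at 41.1767°N, 119.6402°W:
  W1: 796.0096 km
  W2: 594.2694 km
  W3: 198.4951 km
  W4: 460.1155 km
  → nearest: W3 (198.4951 km)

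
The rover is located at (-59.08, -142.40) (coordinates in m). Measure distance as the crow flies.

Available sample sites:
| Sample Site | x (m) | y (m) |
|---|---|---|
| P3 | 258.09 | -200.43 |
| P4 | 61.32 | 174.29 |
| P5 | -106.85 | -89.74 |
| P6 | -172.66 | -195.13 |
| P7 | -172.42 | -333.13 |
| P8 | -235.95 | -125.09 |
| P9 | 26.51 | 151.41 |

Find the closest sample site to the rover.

Distances from (-59.08, -142.40):
P3: √((317.17)² + (-58.03)²) = √(100596.8089 + 3367.4809) = 322.43 m
P4: √((120.40)² + (316.69)²) = √(14496.1600 + 100292.5561) = 338.80 m
P5: √((-47.77)² + (52.66)²) = √(2281.9729 + 2773.0756) = 71.10 m
P6: √((-113.58)² + (-52.73)²) = √(12900.4164 + 2780.4529) = 125.22 m
P7: √((-113.34)² + (-190.73)²) = √(12845.9556 + 36377.9329) = 221.86 m
P8: √((-176.87)² + (17.31)²) = √(31282.9969 + 299.6361) = 177.72 m
P9: √((85.59)² + (293.81)²) = √(7325.6481 + 86324.3161) = 306.02 m
Minimum: P5 at 71.10 m.

P5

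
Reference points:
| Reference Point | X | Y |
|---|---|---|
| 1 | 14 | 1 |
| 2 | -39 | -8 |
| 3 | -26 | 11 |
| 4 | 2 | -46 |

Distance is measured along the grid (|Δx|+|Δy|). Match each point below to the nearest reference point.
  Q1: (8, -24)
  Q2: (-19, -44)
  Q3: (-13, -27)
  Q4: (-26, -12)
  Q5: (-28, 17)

Q1 at (8, -24):
  1: 31
  2: 63
  3: 69
  4: 28
  → nearest: 4 (28)
Q2 at (-19, -44):
  1: 78
  2: 56
  3: 62
  4: 23
  → nearest: 4 (23)
Q3 at (-13, -27):
  1: 55
  2: 45
  3: 51
  4: 34
  → nearest: 4 (34)
Q4 at (-26, -12):
  1: 53
  2: 17
  3: 23
  4: 62
  → nearest: 2 (17)
Q5 at (-28, 17):
  1: 58
  2: 36
  3: 8
  4: 93
  → nearest: 3 (8)

Q1→4; Q2→4; Q3→4; Q4→2; Q5→3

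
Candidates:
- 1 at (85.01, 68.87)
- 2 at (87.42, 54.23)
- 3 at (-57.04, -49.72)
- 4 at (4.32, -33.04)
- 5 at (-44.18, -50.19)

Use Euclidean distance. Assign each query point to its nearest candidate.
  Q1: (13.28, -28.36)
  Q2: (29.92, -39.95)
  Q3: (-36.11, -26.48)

Q1→4; Q2→4; Q3→5

Q1 at (13.28, -28.36):
  1: √((71.73)² + (97.23)²) = √(5145.1929 + 9453.6729) = 120.83
  2: √((74.14)² + (82.59)²) = √(5496.7396 + 6821.1081) = 110.99
  3: √((-70.32)² + (-21.36)²) = √(4944.9024 + 456.2496) = 73.49
  4: √((-8.96)² + (-4.68)²) = √(80.2816 + 21.9024) = 10.11
  5: √((-57.46)² + (-21.83)²) = √(3301.6516 + 476.5489) = 61.47
  → nearest: 4 (10.11)
Q2 at (29.92, -39.95):
  1: √((55.09)² + (108.82)²) = √(3034.9081 + 11841.7924) = 121.97
  2: √((57.50)² + (94.18)²) = √(3306.2500 + 8869.8724) = 110.35
  3: √((-86.96)² + (-9.77)²) = √(7562.0416 + 95.4529) = 87.51
  4: √((-25.60)² + (6.91)²) = √(655.3600 + 47.7481) = 26.52
  5: √((-74.10)² + (-10.24)²) = √(5490.8100 + 104.8576) = 74.80
  → nearest: 4 (26.52)
Q3 at (-36.11, -26.48):
  1: √((121.12)² + (95.35)²) = √(14670.0544 + 9091.6225) = 154.15
  2: √((123.53)² + (80.71)²) = √(15259.6609 + 6514.1041) = 147.56
  3: √((-20.93)² + (-23.24)²) = √(438.0649 + 540.0976) = 31.28
  4: √((40.43)² + (-6.56)²) = √(1634.5849 + 43.0336) = 40.96
  5: √((-8.07)² + (-23.71)²) = √(65.1249 + 562.1641) = 25.05
  → nearest: 5 (25.05)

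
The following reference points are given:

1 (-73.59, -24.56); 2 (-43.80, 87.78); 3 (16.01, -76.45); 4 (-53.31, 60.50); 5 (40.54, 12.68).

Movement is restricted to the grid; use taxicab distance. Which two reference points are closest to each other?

2 and 4

Pairwise distances:
1–2: |29.79| + |112.34| = 29.79 + 112.34 = 142.13
1–3: |89.60| + |-51.89| = 89.60 + 51.89 = 141.49
1–4: |20.28| + |85.06| = 20.28 + 85.06 = 105.34
1–5: |114.13| + |37.24| = 114.13 + 37.24 = 151.37
2–3: |59.81| + |-164.23| = 59.81 + 164.23 = 224.04
2–4: |-9.51| + |-27.28| = 9.51 + 27.28 = 36.79
2–5: |84.34| + |-75.10| = 84.34 + 75.10 = 159.44
3–4: |-69.32| + |136.95| = 69.32 + 136.95 = 206.27
3–5: |24.53| + |89.13| = 24.53 + 89.13 = 113.66
4–5: |93.85| + |-47.82| = 93.85 + 47.82 = 141.67
Closest pair: 2–4 at 36.79.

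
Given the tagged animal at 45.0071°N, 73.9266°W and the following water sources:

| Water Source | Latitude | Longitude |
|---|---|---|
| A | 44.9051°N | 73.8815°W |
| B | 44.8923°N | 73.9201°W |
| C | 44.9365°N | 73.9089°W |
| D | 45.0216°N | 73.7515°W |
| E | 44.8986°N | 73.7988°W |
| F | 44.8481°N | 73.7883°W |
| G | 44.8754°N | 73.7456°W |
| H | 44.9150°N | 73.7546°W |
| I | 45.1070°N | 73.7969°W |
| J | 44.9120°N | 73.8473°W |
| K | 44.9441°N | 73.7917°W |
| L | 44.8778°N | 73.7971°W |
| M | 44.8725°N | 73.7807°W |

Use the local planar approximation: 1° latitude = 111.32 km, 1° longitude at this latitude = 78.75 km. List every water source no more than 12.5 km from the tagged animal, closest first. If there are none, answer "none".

C, A, J

Distances from 45.0071°N, 73.9266°W:
A: √((-0.1020·111.32)² + (0.0451·78.75)²) = √(128.927850 + 12.614040) = 11.8971 km
B: √((-0.1148·111.32)² + (0.0065·78.75)²) = √(163.316540 + 0.262016) = 12.7898 km
C: √((-0.0706·111.32)² + (0.0177·78.75)²) = √(61.766899 + 1.942888) = 7.9818 km
D: √((0.0145·111.32)² + (0.1751·78.75)²) = √(2.605448 + 190.139968) = 13.8833 km
E: √((-0.1085·111.32)² + (0.1278·78.75)²) = √(145.883398 + 101.289128) = 15.7217 km
F: √((-0.1590·111.32)² + (0.1383·78.75)²) = √(313.285752 + 118.616604) = 20.7823 km
G: √((-0.1317·111.32)² + (0.1810·78.75)²) = √(214.940347 + 203.169389) = 20.4477 km
H: √((-0.0921·111.32)² + (0.1720·78.75)²) = √(105.115233 + 183.467025) = 16.9877 km
I: √((0.0999·111.32)² + (0.1297·78.75)²) = √(123.673705 + 104.323243) = 15.0996 km
J: √((-0.0951·111.32)² + (0.0793·78.75)²) = √(112.074660 + 38.998464) = 12.2912 km
K: √((-0.0630·111.32)² + (0.1349·78.75)²) = √(49.184413 + 112.856096) = 12.7295 km
L: √((-0.1293·111.32)² + (0.1295·78.75)²) = √(207.177909 + 104.001754) = 17.6403 km
M: √((-0.1346·111.32)² + (0.1459·78.75)²) = √(224.510427 + 132.011483) = 18.8818 km
Threshold 12.5 km: C (7.9818 km), A (11.8971 km), J (12.2912 km) are within range.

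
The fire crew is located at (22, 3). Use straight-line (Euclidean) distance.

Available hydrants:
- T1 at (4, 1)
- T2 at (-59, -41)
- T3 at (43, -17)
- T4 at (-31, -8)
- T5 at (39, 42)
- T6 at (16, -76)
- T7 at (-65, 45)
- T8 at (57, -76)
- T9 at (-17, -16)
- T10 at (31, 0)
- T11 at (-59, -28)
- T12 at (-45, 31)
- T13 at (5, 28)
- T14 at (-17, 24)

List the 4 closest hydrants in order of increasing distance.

T10, T1, T3, T13

Distances from (22, 3):
T1: √((-18)² + (-2)²) = √(324.000 + 4.000) = 18.1
T2: √((-81)² + (-44)²) = √(6561.000 + 1936.000) = 92.2
T3: √((21)² + (-20)²) = √(441.000 + 400.000) = 29.0
T4: √((-53)² + (-11)²) = √(2809.000 + 121.000) = 54.1
T5: √((17)² + (39)²) = √(289.000 + 1521.000) = 42.5
T6: √((-6)² + (-79)²) = √(36.000 + 6241.000) = 79.2
T7: √((-87)² + (42)²) = √(7569.000 + 1764.000) = 96.6
T8: √((35)² + (-79)²) = √(1225.000 + 6241.000) = 86.4
T9: √((-39)² + (-19)²) = √(1521.000 + 361.000) = 43.4
T10: √((9)² + (-3)²) = √(81.000 + 9.000) = 9.5
T11: √((-81)² + (-31)²) = √(6561.000 + 961.000) = 86.7
T12: √((-67)² + (28)²) = √(4489.000 + 784.000) = 72.6
T13: √((-17)² + (25)²) = √(289.000 + 625.000) = 30.2
T14: √((-39)² + (21)²) = √(1521.000 + 441.000) = 44.3
Sorted: T10 (9.5) < T1 (18.1) < T3 (29.0) < T13 (30.2) < T5 (42.5) < T9 (43.4) < …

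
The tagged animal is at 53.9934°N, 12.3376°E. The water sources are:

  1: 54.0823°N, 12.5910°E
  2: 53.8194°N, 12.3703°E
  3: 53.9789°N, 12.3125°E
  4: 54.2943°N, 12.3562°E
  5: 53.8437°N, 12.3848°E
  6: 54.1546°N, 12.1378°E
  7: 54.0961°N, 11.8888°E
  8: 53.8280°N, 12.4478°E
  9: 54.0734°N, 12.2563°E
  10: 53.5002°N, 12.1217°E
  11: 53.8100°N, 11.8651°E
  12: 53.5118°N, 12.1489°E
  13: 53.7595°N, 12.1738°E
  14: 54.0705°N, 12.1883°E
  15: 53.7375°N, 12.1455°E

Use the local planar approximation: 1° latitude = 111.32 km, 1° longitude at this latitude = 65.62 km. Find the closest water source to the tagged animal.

3

Distances from 53.9934°N, 12.3376°E:
1: √((0.0889·111.32)² + (0.2534·65.62)²) = √(97.937704 + 276.493976) = 19.3502 km
2: √((-0.1740·111.32)² + (0.0327·65.62)²) = √(375.184503 + 4.604346) = 19.4882 km
3: √((-0.0145·111.32)² + (-0.0251·65.62)²) = √(2.605448 + 2.712813) = 2.3061 km
4: √((0.3009·111.32)² + (0.0186·65.62)²) = √(1121.994611 + 1.489698) = 33.5184 km
5: √((-0.1497·111.32)² + (0.0472·65.62)²) = √(277.709026 + 9.593044) = 16.9500 km
6: √((0.1612·111.32)² + (-0.1998·65.62)²) = √(322.015273 + 171.895069) = 22.2241 km
7: √((0.1027·111.32)² + (-0.4488·65.62)²) = √(130.703520 + 867.317578) = 31.5915 km
8: √((-0.1654·111.32)² + (0.1102·65.62)²) = √(339.013822 + 52.292047) = 19.7815 km
9: √((0.0800·111.32)² + (-0.0813·65.62)²) = √(79.309711 + 28.461222) = 10.3813 km
10: √((-0.4932·111.32)² + (-0.2159·65.62)²) = √(3014.342044 + 200.714033) = 56.7015 km
11: √((-0.1834·111.32)² + (-0.4725·65.62)²) = √(416.816649 + 961.337930) = 37.1235 km
12: √((-0.4816·111.32)² + (-0.1887·65.62)²) = √(2874.215664 + 153.326158) = 55.0231 km
13: √((-0.2339·111.32)² + (-0.1638·65.62)²) = √(677.964321 + 115.531456) = 28.1691 km
14: √((0.0771·111.32)² + (-0.1493·65.62)²) = √(73.663975 + 95.982502) = 13.0248 km
15: √((-0.2559·111.32)² + (-0.1921·65.62)²) = √(811.497091 + 158.901202) = 31.1512 km
Minimum: 3 at 2.3061 km.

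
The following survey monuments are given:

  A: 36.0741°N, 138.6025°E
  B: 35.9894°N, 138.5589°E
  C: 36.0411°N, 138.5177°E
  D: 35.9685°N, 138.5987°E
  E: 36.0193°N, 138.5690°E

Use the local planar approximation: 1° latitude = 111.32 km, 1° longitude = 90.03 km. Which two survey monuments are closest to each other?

Pairwise distances:
B–E: √((0.0299·111.32)² + (0.0101·90.03)²) = √(11.078699 + 0.826832) = 3.4504 km
B–D: √((-0.0209·111.32)² + (0.0398·90.03)²) = √(5.413012 + 12.839279) = 4.2723 km
C–E: √((-0.0218·111.32)² + (0.0513·90.03)²) = √(5.889242 + 21.330902) = 5.2173 km
D–E: √((0.0508·111.32)² + (-0.0297·90.03)²) = √(31.979658 + 7.149693) = 6.2553 km
A–E: √((-0.0548·111.32)² + (-0.0335·90.03)²) = √(37.214099 + 9.096286) = 6.8052 km
B–C: √((0.0517·111.32)² + (-0.0412·90.03)²) = √(33.122833 + 13.758432) = 6.8470 km
A–C: √((-0.0330·111.32)² + (-0.0848·90.03)²) = √(13.495043 + 58.286262) = 8.4724 km
A–B: √((-0.0847·111.32)² + (-0.0436·90.03)²) = √(88.902345 + 15.408043) = 10.2132 km
C–D: √((-0.0726·111.32)² + (0.0810·90.03)²) = √(65.316008 + 53.179535) = 10.8856 km
A–D: √((-0.1056·111.32)² + (-0.0038·90.03)²) = √(138.189241 + 0.117042) = 11.7604 km
Closest pair: B–E at 3.4504 km.

B and E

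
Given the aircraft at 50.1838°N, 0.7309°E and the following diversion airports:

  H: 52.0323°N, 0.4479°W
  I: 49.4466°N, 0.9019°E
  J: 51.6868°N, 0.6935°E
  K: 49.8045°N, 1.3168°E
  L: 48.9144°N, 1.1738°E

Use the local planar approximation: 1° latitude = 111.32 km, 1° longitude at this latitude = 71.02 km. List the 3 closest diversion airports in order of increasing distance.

Distances from 50.1838°N, 0.7309°E:
H: √((1.8485·111.32)² + (-1.1788·71.02)²) = √(42343.358856 + 7008.766480) = 222.1534 km
I: √((-0.7372·111.32)² + (0.1710·71.02)²) = √(6734.681295 + 147.486937) = 82.9588 km
J: √((1.5030·111.32)² + (-0.0374·71.02)²) = √(27993.961211 + 7.055122) = 167.3350 km
K: √((-0.3793·111.32)² + (0.5859·71.02)²) = √(1782.838815 + 1731.443530) = 59.2814 km
L: √((-1.2694·111.32)² + (0.4429·71.02)²) = √(19968.405313 + 989.401801) = 144.7681 km
Sorted: K (59.2814 km) < I (82.9588 km) < L (144.7681 km) < J (167.3350 km) < H (222.1534 km)

K, I, L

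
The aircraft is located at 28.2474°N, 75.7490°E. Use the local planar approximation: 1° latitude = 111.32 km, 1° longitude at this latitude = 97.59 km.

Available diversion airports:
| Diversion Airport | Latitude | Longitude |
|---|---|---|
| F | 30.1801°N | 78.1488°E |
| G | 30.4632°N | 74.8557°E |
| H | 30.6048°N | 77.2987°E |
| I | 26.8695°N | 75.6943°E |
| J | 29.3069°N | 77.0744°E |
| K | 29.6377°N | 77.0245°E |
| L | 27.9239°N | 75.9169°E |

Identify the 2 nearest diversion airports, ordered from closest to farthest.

Distances from 28.2474°N, 75.7490°E:
F: 318.0200 km
G: 261.6150 km
H: 302.8851 km
I: 153.4807 km
J: 175.0457 km
K: 198.6139 km
L: 39.5644 km
Sorted: L (39.5644 km) < I (153.4807 km) < J (175.0457 km) < K (198.6139 km) < …

L, I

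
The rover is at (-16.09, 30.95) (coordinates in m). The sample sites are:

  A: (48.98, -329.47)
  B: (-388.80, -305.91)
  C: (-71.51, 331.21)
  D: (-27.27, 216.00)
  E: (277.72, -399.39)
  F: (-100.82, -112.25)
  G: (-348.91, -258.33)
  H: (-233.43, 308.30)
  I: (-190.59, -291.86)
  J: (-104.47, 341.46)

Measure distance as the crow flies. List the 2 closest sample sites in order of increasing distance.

F, D

Distances from (-16.09, 30.95):
A: 366.25 m
B: 502.38 m
C: 305.33 m
D: 185.39 m
E: 521.07 m
F: 166.39 m
G: 440.97 m
H: 352.36 m
I: 366.96 m
J: 322.84 m
Sorted: F (166.39 m) < D (185.39 m) < C (305.33 m) < J (322.84 m) < …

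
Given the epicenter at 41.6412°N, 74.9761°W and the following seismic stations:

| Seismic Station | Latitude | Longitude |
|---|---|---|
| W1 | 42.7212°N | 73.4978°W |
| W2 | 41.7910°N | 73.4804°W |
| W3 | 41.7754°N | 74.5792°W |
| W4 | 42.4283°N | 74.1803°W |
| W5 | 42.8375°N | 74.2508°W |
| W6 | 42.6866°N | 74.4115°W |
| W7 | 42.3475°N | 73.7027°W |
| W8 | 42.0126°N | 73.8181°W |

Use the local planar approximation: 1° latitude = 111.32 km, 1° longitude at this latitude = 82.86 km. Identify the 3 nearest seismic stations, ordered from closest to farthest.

W3, W8, W4

Distances from 41.6412°N, 74.9761°W:
W1: √((1.0800·111.32)² + (1.4783·82.86)²) = √(14454.194895 + 15004.274875) = 171.6347 km
W2: √((0.1498·111.32)² + (1.4957·82.86)²) = √(278.080171 + 15359.562491) = 125.0506 km
W3: √((0.1342·111.32)² + (0.3969·82.86)²) = √(223.178023 + 1081.563583) = 36.1212 km
W4: √((0.7871·111.32)² + (0.7958·82.86)²) = √(7677.259493 + 4348.082017) = 109.6601 km
W5: √((1.1963·111.32)² + (0.7253·82.86)²) = √(17734.812480 + 3611.812634) = 146.1048 km
W6: √((1.0454·111.32)² + (0.5646·82.86)²) = √(13542.891118 + 2188.626259) = 125.4253 km
W7: √((0.7063·111.32)² + (1.2734·82.86)²) = √(6181.940316 + 11133.188158) = 131.5870 km
W8: √((0.3714·111.32)² + (1.1580·82.86)²) = √(1709.346843 + 9206.763276) = 104.4802 km
Sorted: W3 (36.1212 km) < W8 (104.4802 km) < W4 (109.6601 km) < W2 (125.0506 km) < W6 (125.4253 km) < …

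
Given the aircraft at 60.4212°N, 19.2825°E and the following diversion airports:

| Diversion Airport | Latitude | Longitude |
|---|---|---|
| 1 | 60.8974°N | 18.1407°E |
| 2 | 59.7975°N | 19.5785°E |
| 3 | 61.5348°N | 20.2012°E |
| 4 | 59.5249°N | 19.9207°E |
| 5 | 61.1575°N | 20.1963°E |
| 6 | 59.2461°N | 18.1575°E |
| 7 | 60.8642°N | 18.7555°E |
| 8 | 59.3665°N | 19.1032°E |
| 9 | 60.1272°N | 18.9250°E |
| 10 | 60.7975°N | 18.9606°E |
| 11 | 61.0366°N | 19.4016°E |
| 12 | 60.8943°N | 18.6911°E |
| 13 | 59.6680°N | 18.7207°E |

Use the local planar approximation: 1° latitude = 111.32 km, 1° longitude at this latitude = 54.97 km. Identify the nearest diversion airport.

Distances from 60.4212°N, 19.2825°E:
1: 82.1556 km
2: 71.3114 km
3: 133.8578 km
4: 105.7639 km
5: 96.1325 km
6: 144.6933 km
7: 57.1941 km
8: 117.8222 km
9: 38.1749 km
10: 45.4737 km
11: 68.8185 km
12: 61.8911 km
13: 89.3527 km
Minimum: 9 at 38.1749 km.

9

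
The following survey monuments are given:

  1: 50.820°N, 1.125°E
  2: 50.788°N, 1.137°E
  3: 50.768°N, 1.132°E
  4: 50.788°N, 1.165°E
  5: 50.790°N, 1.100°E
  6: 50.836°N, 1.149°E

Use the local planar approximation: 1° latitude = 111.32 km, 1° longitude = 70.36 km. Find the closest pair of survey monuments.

Pairwise distances:
2–4: 1.970 km
2–3: 2.254 km
1–6: 2.454 km
2–5: 2.613 km
3–4: 3.217 km
3–5: 3.327 km
1–2: 3.661 km
1–5: 3.775 km
1–4: 4.540 km
4–5: 4.579 km
2–6: 5.410 km
4–6: 5.461 km
1–3: 5.810 km
5–6: 6.173 km
3–6: 7.664 km
Closest pair: 2–4 at 1.970 km.

2 and 4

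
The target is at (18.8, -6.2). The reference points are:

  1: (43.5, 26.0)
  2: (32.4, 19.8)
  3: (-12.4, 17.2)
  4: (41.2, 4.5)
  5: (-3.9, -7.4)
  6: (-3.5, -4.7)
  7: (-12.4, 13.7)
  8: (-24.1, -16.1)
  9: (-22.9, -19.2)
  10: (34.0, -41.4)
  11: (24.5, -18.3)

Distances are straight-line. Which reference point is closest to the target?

Distances from (18.8, -6.2):
1: 40.6
2: 29.3
3: 39.0
4: 24.8
5: 22.7
6: 22.4
7: 37.0
8: 44.0
9: 43.7
10: 38.3
11: 13.4
Minimum: 11 at 13.4.

11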